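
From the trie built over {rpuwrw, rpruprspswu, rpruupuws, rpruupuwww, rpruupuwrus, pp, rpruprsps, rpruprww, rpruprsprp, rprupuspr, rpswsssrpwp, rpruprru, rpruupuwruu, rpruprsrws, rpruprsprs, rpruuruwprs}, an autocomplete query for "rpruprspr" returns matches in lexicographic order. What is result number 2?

rpruprsprs

Filter for "rpruprspr…" and sort: "rpruprsprp", "rpruprsprs"
The 2nd is rpruprsprs.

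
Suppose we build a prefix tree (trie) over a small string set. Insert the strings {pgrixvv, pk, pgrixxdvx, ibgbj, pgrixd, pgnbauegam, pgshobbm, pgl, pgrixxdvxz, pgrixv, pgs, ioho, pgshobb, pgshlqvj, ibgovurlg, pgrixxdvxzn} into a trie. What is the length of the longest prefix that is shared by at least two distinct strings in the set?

Equivalently: take the maximum, over all pairs, of their longest common prefix length.
e.g. "pgrixxdvxz" and "pgrixxdvxzn" share the prefix "pgrixxdvxz" of length 10; no pair shares a longer one.
Longest shared-prefix length: 10

10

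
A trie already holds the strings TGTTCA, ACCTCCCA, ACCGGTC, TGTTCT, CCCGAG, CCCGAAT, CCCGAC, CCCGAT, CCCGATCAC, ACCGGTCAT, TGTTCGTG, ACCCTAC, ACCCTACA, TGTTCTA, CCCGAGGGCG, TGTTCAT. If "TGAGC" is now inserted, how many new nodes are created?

3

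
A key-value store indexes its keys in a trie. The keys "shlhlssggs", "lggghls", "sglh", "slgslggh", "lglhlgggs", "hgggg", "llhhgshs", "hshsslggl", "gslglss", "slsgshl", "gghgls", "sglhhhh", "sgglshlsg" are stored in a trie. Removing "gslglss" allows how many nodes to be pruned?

Walk "gslglss" from the leaf back toward the root, removing each node that no remaining word uses.
The suffix "slglss" (6 nodes) is used only by "gslglss"; the node for "g" still has the child "g", so pruning stops there.
Nodes removed: 6

6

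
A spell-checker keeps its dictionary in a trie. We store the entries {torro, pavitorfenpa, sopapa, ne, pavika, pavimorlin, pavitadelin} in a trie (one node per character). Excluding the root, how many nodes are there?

Count nodes per top-level branch (shared prefixes stored once):
  'n'-branch (ne): 2 nodes
  'p'-branch (pavika, pavimorlin, pavitadelin, pavitorfenpa): 26 nodes
  's'-branch (sopapa): 6 nodes
  't'-branch (torro): 5 nodes
Sum: 39

39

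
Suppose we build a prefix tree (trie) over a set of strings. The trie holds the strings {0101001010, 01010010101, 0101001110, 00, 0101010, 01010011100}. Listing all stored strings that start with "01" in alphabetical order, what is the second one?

01010010101

Words with prefix "01", in lexicographic order: "0101001010", "01010010101", "0101001110", "01010011100", "0101010"
Position 2: 01010010101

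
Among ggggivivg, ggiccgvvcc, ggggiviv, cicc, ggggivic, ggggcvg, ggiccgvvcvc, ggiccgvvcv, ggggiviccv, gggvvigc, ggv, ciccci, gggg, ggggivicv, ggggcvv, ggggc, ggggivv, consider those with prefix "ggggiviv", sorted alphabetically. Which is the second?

Filter for "ggggiviv…" and sort: "ggggiviv", "ggggivivg"
The 2nd is ggggivivg.

ggggivivg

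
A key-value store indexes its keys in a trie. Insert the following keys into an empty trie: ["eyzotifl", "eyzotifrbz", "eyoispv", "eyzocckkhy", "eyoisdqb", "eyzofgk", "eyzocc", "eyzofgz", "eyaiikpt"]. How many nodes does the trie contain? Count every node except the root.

35

Count nodes per top-level branch (shared prefixes stored once):
  'e'-branch (eyaiikpt, eyoisdqb, eyoispv, eyzocc, eyzocckkhy, eyzofgk, eyzofgz, eyzotifl, eyzotifrbz): 35 nodes
Sum: 35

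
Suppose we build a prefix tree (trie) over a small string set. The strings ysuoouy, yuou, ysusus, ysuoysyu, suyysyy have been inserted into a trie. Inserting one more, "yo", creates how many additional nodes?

The longest prefix of "yo" already in the trie is "y" (length 1).
Each of the 1 remaining characters creates one node.

1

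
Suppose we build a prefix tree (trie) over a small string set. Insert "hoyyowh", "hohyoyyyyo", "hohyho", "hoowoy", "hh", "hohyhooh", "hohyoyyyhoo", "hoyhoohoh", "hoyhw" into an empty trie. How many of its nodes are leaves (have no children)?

Leaves are exactly the stored words that no other stored word extends.
Those words: "hh", "hohyhooh", "hohyoyyyhoo", "hohyoyyyyo", "hoowoy", "hoyhoohoh", "hoyhw", "hoyyowh"
Leaf count: 8

8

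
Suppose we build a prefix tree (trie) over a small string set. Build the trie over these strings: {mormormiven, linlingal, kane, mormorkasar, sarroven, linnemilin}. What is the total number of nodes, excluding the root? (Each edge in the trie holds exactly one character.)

44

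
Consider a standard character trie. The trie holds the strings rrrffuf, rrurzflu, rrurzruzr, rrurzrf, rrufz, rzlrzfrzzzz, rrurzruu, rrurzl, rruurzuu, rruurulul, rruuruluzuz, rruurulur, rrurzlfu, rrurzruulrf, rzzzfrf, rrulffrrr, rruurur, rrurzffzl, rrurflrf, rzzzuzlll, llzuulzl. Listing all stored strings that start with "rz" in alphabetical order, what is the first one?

Filter for "rz…" and sort: "rzlrzfrzzzz", "rzzzfrf", "rzzzuzlll"
Position 1: rzlrzfrzzzz

rzlrzfrzzzz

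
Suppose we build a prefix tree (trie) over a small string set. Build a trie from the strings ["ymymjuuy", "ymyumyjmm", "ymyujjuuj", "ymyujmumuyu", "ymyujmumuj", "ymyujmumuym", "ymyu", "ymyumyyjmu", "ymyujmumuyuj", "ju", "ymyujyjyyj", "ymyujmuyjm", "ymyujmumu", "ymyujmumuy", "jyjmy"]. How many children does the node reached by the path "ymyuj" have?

The children of the "ymyuj" node are the distinct next characters among strings starting with "ymyuj".
Characters that immediately follow "ymyuj" among the stored strings: {j, m, y}.
That node has 3 child edges.

3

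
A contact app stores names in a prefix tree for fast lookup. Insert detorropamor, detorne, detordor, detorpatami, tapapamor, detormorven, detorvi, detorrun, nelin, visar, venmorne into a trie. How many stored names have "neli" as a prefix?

1

Traverse to the node for "neli", then collect every word in that subtree.
Matches: "nelin"
Count: 1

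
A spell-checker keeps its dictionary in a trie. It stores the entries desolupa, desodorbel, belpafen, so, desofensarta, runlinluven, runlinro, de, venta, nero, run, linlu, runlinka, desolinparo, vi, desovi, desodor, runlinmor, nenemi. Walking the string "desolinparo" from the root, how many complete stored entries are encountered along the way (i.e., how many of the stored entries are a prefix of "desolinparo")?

Traverse "desolinparo" character by character; count nodes along the way that are marked as word ends.
Prefixes of the query that are stored words: "de", "desolinparo"
Count: 2

2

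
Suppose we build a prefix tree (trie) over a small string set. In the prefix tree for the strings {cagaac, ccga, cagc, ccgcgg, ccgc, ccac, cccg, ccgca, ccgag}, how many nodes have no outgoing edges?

7

A leaf is a node with no children — equivalently, the end of a word that is not a proper prefix of any other stored word.
Those words: "cagaac", "cagc", "ccac", "cccg", "ccgag", "ccgca", "ccgcgg"
Leaf count: 7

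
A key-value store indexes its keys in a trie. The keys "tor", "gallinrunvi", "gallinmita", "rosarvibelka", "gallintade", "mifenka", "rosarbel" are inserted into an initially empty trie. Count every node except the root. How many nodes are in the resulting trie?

Trace insertions, counting only characters that open a new branch:
  "tor" → 3 new (t, o, r)
  "gallinrunvi" → 11 new (g, a, l, l, i, n, r, u, n, v, i)
  "gallinmita" → prefix "gallin" already present; 4 new (m, i, t, a)
  "rosarvibelka" → 12 new (r, o, s, a, r, v, i, b, e, l, k, a)
  "gallintade" → prefix "gallin" already present; 4 new (t, a, d, e)
  "mifenka" → 7 new (m, i, f, e, n, k, a)
  "rosarbel" → prefix "rosar" already present; 3 new (b, e, l)
Total nodes = 3 + 11 + 4 + 12 + 4 + 7 + 3 = 44

44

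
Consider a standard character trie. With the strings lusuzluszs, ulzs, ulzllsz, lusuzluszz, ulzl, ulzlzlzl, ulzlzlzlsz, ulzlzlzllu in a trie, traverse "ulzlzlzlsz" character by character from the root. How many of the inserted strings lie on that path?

3

Check each prefix of "ulzlzlzlsz" against the stored set — each match is an end-marker on the path.
Prefixes of the query that are stored words: "ulzl", "ulzlzlzl", "ulzlzlzlsz"
Count: 3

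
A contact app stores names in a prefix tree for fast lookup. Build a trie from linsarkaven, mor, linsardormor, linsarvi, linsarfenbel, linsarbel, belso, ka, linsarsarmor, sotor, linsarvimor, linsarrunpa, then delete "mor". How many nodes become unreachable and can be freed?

3

After clearing the end-marker at "mor", prune upward until reaching a node still needed by another word.
No other word shares any prefix with "mor", so all 3 of its nodes go.
Nodes removed: 3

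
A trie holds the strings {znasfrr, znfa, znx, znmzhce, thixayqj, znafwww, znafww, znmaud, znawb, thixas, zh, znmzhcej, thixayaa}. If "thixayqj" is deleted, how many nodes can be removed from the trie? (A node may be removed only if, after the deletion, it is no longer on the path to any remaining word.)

2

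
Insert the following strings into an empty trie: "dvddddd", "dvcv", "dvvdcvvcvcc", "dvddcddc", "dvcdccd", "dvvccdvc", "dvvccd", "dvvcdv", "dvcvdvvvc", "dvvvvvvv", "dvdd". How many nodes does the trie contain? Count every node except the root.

43

Insert word by word; a character creates a node only if that edge doesn't already exist:
  "dvddddd" → 7 new (d, v, d, d, d, d, d)
  "dvcv" → prefix "dv" already present; 2 new (c, v)
  "dvvdcvvcvcc" → prefix "dv" already present; 9 new (v, d, c, v, v, c, v, c, c)
  "dvddcddc" → prefix "dvdd" already present; 4 new (c, d, d, c)
  "dvcdccd" → prefix "dvc" already present; 4 new (d, c, c, d)
  "dvvccdvc" → prefix "dvv" already present; 5 new (c, c, d, v, c)
  "dvvccd" → prefix "dvvccd" already present; 0 new (none)
  "dvvcdv" → prefix "dvvc" already present; 2 new (d, v)
  "dvcvdvvvc" → prefix "dvcv" already present; 5 new (d, v, v, v, c)
  "dvvvvvvv" → prefix "dvv" already present; 5 new (v, v, v, v, v)
  "dvdd" → prefix "dvdd" already present; 0 new (none)
Total nodes = 7 + 2 + 9 + 4 + 4 + 5 + 0 + 2 + 5 + 5 + 0 = 43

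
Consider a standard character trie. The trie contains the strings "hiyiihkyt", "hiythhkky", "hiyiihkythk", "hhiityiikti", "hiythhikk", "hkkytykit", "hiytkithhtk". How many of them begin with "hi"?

Traverse to the node for "hi", then collect every word in that subtree.
Words under "hi": hiyiihkyt, hiyiihkythk, hiythhikk, hiythhkky, hiytkithhtk
Count: 5

5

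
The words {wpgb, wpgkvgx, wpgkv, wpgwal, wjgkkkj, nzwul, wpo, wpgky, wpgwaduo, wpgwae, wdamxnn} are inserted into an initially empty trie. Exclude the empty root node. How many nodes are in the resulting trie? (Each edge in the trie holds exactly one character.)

34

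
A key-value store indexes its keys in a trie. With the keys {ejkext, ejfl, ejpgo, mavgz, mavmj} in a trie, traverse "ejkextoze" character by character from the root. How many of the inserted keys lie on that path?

1

Walk "ejkextoze" from the root; an end-of-word marker is hit whenever a stored word is a prefix of "ejkextoze".
Prefixes of the query that are stored words: "ejkext"
Count: 1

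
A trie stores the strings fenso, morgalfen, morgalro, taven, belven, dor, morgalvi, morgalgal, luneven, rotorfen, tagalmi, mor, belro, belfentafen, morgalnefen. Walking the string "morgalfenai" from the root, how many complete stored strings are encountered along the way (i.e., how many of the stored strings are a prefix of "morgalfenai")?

2

Traverse "morgalfenai" character by character; count nodes along the way that are marked as word ends.
Prefixes of the query that are stored words: "mor", "morgalfen"
Count: 2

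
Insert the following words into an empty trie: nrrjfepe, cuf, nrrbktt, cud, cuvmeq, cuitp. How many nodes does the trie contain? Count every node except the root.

23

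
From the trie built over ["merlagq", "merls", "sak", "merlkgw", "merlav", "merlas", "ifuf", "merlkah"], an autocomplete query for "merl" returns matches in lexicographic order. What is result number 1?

merlagq

Filter for "merl…" and sort: "merlagq", "merlas", "merlav", "merlkah", "merlkgw", "merls"
The 1st is merlagq.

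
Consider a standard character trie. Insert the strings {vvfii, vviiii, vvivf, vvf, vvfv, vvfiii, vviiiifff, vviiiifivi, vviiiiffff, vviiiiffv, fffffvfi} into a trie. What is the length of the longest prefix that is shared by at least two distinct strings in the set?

The deepest shared node is where two words last agree before diverging.
"vviiiifff" and "vviiiiffff" agree on "vviiiifff" (9 characters) before diverging; nothing deeper is shared.
Longest shared-prefix length: 9

9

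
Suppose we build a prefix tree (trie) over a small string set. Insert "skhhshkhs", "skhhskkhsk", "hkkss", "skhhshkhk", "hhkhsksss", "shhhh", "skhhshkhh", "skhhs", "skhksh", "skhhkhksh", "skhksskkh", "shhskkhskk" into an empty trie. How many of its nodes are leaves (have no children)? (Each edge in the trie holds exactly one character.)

11

A leaf is a node with no children — equivalently, the end of a word that is not a proper prefix of any other stored word.
Those words: "hhkhsksss", "hkkss", "shhhh", "shhskkhskk", "skhhkhksh", "skhhshkhh", "skhhshkhk", "skhhshkhs", "skhhskkhsk", "skhksh", "skhksskkh"
Leaf count: 11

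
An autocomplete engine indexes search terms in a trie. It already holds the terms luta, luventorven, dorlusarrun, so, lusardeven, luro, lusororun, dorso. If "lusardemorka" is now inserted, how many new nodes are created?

"lusarde" is already a path in the trie; the remaining "morka" must be added.
New nodes needed: |"lusardemorka"| − 7 = 12 − 7 = 5.

5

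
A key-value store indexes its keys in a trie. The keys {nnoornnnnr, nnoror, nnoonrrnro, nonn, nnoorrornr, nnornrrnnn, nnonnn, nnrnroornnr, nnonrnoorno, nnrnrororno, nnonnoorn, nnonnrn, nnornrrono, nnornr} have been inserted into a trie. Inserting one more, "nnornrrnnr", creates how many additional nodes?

"nnornrrnn" is already a path in the trie; the remaining "r" must be added.
Each of the 1 remaining characters creates one node.

1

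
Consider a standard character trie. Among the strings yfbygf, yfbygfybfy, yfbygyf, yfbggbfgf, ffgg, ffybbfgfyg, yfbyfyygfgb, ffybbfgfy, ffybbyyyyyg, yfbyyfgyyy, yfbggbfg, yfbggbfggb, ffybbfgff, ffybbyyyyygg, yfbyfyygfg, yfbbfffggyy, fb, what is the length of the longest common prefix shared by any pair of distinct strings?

11

The deepest shared node is where two words last agree before diverging.
"ffybbyyyyyg" and "ffybbyyyyygg" agree on "ffybbyyyyyg" (11 characters) before diverging; nothing deeper is shared.
Longest shared-prefix length: 11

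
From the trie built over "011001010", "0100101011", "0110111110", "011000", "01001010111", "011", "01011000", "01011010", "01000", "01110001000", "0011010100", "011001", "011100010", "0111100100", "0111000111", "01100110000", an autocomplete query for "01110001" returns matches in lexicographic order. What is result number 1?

Words with prefix "01110001", in lexicographic order: "011100010", "01110001000", "0111000111"
The 1st is 011100010.

011100010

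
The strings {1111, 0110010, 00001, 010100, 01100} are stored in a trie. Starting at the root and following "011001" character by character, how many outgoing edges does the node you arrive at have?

1

The children of the "011001" node are the distinct next characters among strings starting with "011001".
Characters that immediately follow "011001" among the stored strings: {0}.
That node has 1 child edge.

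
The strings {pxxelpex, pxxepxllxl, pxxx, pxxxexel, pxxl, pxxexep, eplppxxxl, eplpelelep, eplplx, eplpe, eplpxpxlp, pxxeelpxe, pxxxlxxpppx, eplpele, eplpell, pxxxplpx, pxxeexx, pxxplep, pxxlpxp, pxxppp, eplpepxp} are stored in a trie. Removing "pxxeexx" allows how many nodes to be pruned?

2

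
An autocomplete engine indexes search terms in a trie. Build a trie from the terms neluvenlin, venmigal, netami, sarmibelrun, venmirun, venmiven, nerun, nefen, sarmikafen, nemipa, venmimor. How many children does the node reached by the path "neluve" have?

Walk "neluve" from the root, arriving at one node.
Characters that immediately follow "neluve" among the stored strings: {n}.
That node has 1 child edge.

1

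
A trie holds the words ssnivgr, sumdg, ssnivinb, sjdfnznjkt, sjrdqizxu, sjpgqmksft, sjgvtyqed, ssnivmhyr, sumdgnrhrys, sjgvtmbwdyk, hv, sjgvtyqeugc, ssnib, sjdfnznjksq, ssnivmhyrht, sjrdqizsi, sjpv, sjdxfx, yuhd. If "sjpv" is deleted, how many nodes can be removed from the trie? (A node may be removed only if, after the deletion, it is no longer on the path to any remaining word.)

1

After clearing the end-marker at "sjpv", prune upward until reaching a node still needed by another word.
The suffix "v" (1 node) is used only by "sjpv"; the node for "sjp" still has the child "g", so pruning stops there.
Nodes removed: 1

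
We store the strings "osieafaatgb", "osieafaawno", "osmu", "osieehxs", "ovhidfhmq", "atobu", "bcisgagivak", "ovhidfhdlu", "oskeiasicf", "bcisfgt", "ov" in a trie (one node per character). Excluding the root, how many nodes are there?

Trace insertions, counting only characters that open a new branch:
  "osieafaatgb" → 11 new (o, s, i, e, a, f, a, a, t, g, b)
  "osieafaawno" → prefix "osieafaa" already present; 3 new (w, n, o)
  "osmu" → prefix "os" already present; 2 new (m, u)
  "osieehxs" → prefix "osie" already present; 4 new (e, h, x, s)
  "ovhidfhmq" → prefix "o" already present; 8 new (v, h, i, d, f, h, m, q)
  "atobu" → 5 new (a, t, o, b, u)
  "bcisgagivak" → 11 new (b, c, i, s, g, a, g, i, v, a, k)
  "ovhidfhdlu" → prefix "ovhidfh" already present; 3 new (d, l, u)
  "oskeiasicf" → prefix "os" already present; 8 new (k, e, i, a, s, i, c, f)
  "bcisfgt" → prefix "bcis" already present; 3 new (f, g, t)
  "ov" → prefix "ov" already present; 0 new (none)
Total nodes = 11 + 3 + 2 + 4 + 8 + 5 + 11 + 3 + 8 + 3 + 0 = 58

58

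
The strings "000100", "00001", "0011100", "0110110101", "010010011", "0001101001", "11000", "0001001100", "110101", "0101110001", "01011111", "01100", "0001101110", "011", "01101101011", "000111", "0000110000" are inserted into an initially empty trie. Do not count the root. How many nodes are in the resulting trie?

67

Insert word by word; a character creates a node only if that edge doesn't already exist:
  "000100" → 6 new (0, 0, 0, 1, 0, 0)
  "00001" → prefix "000" already present; 2 new (0, 1)
  "0011100" → prefix "00" already present; 5 new (1, 1, 1, 0, 0)
  "0110110101" → prefix "0" already present; 9 new (1, 1, 0, 1, 1, 0, 1, 0, 1)
  "010010011" → prefix "01" already present; 7 new (0, 0, 1, 0, 0, 1, 1)
  "0001101001" → prefix "0001" already present; 6 new (1, 0, 1, 0, 0, 1)
  "11000" → 5 new (1, 1, 0, 0, 0)
  "0001001100" → prefix "000100" already present; 4 new (1, 1, 0, 0)
  "110101" → prefix "110" already present; 3 new (1, 0, 1)
  "0101110001" → prefix "010" already present; 7 new (1, 1, 1, 0, 0, 0, 1)
  "01011111" → prefix "010111" already present; 2 new (1, 1)
  "01100" → prefix "0110" already present; 1 new (0)
  "0001101110" → prefix "0001101" already present; 3 new (1, 1, 0)
  "011" → prefix "011" already present; 0 new (none)
  "01101101011" → prefix "0110110101" already present; 1 new (1)
  "000111" → prefix "00011" already present; 1 new (1)
  "0000110000" → prefix "00001" already present; 5 new (1, 0, 0, 0, 0)
Total nodes = 6 + 2 + 5 + 9 + 7 + 6 + 5 + 4 + 3 + 7 + 2 + 1 + 3 + 0 + 1 + 1 + 5 = 67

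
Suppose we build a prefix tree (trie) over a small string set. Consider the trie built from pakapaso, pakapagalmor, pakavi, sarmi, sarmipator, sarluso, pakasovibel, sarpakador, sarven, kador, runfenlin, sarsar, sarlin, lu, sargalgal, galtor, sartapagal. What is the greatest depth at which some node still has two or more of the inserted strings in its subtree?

6

Equivalently: take the maximum, over all pairs, of their longest common prefix length.
"pakapagalmor" and "pakapaso" agree on "pakapa" (6 characters) before diverging; nothing deeper is shared.
Longest shared-prefix length: 6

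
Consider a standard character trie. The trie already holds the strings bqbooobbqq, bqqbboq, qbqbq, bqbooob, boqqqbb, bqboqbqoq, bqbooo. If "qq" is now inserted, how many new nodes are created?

"q" is already a path in the trie; the remaining "q" must be added.
New nodes needed: |"qq"| − 1 = 2 − 1 = 1.

1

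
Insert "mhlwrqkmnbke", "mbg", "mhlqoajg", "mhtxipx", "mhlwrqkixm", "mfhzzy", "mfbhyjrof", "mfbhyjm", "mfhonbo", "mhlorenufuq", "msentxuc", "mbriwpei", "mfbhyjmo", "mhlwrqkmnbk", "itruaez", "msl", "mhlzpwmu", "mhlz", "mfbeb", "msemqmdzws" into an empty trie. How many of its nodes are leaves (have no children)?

Leaves are exactly the stored words that no other stored word extends.
Those words: "itruaez", "mbg", "mbriwpei", "mfbeb", "mfbhyjmo", "mfbhyjrof", "mfhonbo", "mfhzzy", "mhlorenufuq", "mhlqoajg", "mhlwrqkixm", "mhlwrqkmnbke", "mhlzpwmu", "mhtxipx", "msemqmdzws", "msentxuc", "msl"
Leaf count: 17

17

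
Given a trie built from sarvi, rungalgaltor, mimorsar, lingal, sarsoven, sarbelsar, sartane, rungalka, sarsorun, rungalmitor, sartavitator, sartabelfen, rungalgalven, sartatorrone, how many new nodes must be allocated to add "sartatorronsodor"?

5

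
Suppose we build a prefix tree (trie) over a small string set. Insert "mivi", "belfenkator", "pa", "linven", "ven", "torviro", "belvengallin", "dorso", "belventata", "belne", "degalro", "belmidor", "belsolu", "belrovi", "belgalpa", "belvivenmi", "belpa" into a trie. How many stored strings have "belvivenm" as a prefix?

1

Traverse to the node for "belvivenm", then collect every word in that subtree.
Matches: "belvivenmi"
Count: 1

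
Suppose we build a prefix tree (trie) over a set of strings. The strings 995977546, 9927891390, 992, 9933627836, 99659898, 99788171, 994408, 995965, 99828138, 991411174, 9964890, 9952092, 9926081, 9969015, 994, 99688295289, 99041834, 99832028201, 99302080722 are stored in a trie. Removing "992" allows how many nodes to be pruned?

0

After clearing the end-marker at "992", prune upward until reaching a node still needed by another word.
Every node on "992" is still needed (e.g. by "9927891390"), so nothing is freed.
Nodes removed: 0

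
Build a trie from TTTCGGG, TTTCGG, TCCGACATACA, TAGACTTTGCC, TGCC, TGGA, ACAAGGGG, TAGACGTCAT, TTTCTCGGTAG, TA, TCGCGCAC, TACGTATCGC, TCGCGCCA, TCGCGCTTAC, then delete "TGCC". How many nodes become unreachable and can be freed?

2

A node on "TGCC"'s path can go only if nothing else ends at it or branches off below it.
The suffix "CC" (2 nodes) is used only by "TGCC"; the node for "TG" still has the child "G", so pruning stops there.
Nodes removed: 2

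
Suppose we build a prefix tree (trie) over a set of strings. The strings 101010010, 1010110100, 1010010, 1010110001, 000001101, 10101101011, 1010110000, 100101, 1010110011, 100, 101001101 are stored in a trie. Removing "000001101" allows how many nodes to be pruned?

Walk "000001101" from the leaf back toward the root, removing each node that no remaining word uses.
No other word shares any prefix with "000001101", so all 9 of its nodes go.
Nodes removed: 9

9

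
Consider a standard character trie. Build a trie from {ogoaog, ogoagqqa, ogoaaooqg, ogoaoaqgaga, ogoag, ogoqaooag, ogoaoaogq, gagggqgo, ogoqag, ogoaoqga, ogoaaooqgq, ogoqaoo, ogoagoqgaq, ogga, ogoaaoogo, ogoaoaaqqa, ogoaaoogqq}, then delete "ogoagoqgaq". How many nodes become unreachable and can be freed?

5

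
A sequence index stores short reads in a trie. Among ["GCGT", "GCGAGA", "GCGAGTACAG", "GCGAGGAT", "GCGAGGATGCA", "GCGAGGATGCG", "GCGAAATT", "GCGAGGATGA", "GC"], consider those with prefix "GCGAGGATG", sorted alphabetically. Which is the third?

GCGAGGATGCG

DFS of the "GCGAGGATG" subtree visits, in order: "GCGAGGATGA", "GCGAGGATGCA", "GCGAGGATGCG"
The 3rd is GCGAGGATGCG.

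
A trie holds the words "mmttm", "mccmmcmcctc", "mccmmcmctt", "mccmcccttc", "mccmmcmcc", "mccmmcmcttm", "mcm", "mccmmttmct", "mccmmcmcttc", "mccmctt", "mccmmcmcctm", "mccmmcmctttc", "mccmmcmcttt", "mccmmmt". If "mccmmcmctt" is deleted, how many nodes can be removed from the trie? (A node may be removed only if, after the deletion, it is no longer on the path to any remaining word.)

Walk "mccmmcmctt" from the leaf back toward the root, removing each node that no remaining word uses.
Every node on "mccmmcmctt" is still needed (e.g. by "mccmmcmcttm"), so nothing is freed.
Nodes removed: 0

0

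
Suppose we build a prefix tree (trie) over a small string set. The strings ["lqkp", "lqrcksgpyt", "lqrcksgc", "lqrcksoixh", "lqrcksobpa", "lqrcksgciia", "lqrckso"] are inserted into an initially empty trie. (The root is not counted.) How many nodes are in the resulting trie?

Count nodes per top-level branch (shared prefixes stored once):
  'l'-branch (lqkp, lqrcksgc, lqrcksgciia, lqrcksgpyt, lqrckso, lqrcksobpa, lqrcksoixh): 23 nodes
Sum: 23

23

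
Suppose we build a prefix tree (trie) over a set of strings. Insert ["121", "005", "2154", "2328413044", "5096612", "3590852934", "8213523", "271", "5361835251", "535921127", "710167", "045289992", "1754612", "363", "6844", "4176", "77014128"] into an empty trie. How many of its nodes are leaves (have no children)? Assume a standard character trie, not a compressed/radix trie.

A leaf is a node with no children — equivalently, the end of a word that is not a proper prefix of any other stored word.
Those words: "005", "045289992", "121", "1754612", "2154", "2328413044", "271", "3590852934", "363", "4176", "5096612", "535921127", "5361835251", "6844", "710167", "77014128", "8213523"
Leaf count: 17

17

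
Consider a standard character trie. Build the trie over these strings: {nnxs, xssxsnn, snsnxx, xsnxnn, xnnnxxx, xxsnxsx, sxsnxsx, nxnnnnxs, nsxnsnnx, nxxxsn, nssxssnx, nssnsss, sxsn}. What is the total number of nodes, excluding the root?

67

For each word, the new-node count is its length minus the longest prefix already in the trie:
  "nnxs" → 4 new (n, n, x, s)
  "xssxsnn" → 7 new (x, s, s, x, s, n, n)
  "snsnxx" → 6 new (s, n, s, n, x, x)
  "xsnxnn" → prefix "xs" already present; 4 new (n, x, n, n)
  "xnnnxxx" → prefix "x" already present; 6 new (n, n, n, x, x, x)
  "xxsnxsx" → prefix "x" already present; 6 new (x, s, n, x, s, x)
  "sxsnxsx" → prefix "s" already present; 6 new (x, s, n, x, s, x)
  "nxnnnnxs" → prefix "n" already present; 7 new (x, n, n, n, n, x, s)
  "nsxnsnnx" → prefix "n" already present; 7 new (s, x, n, s, n, n, x)
  "nxxxsn" → prefix "nx" already present; 4 new (x, x, s, n)
  "nssxssnx" → prefix "ns" already present; 6 new (s, x, s, s, n, x)
  "nssnsss" → prefix "nss" already present; 4 new (n, s, s, s)
  "sxsn" → prefix "sxsn" already present; 0 new (none)
Total nodes = 4 + 7 + 6 + 4 + 6 + 6 + 6 + 7 + 7 + 4 + 6 + 4 + 0 = 67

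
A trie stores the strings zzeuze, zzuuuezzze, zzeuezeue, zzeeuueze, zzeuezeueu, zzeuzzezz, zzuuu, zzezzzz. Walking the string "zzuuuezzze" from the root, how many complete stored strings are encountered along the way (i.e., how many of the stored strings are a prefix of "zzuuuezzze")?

Walk "zzuuuezzze" from the root; an end-of-word marker is hit whenever a stored word is a prefix of "zzuuuezzze".
Prefixes of the query that are stored words: "zzuuu", "zzuuuezzze"
Count: 2

2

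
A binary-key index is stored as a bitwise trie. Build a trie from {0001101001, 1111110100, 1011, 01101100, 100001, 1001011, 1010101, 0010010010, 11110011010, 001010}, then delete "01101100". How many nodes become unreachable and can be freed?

Walk "01101100" from the leaf back toward the root, removing each node that no remaining word uses.
The suffix "1101100" (7 nodes) is used only by "01101100"; the node for "0" still has the child "0", so pruning stops there.
Nodes removed: 7

7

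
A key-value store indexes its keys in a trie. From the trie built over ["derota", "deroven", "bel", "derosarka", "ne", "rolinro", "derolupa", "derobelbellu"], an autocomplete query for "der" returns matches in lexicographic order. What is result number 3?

derosarka

DFS of the "der" subtree visits, in order: "derobelbellu", "derolupa", "derosarka", "derota", "deroven"
Position 3: derosarka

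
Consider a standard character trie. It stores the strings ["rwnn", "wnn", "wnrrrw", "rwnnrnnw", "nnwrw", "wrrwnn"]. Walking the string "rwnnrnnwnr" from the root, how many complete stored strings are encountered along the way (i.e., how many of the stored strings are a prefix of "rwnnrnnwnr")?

Traverse "rwnnrnnwnr" character by character; count nodes along the way that are marked as word ends.
Prefixes of the query that are stored words: "rwnn", "rwnnrnnw"
Count: 2

2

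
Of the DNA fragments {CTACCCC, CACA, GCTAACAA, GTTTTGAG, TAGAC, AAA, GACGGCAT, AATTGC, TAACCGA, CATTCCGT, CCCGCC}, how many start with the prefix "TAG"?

1

Walk to "TAG"; the words in its subtree are exactly those with that prefix.
Matches: "TAGAC"
Count: 1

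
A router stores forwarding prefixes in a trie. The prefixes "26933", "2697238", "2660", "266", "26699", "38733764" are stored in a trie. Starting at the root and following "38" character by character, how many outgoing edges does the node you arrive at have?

1

Walk "38" from the root, arriving at one node.
Characters that immediately follow "38" among the stored strings: {7}.
That node has 1 child edge.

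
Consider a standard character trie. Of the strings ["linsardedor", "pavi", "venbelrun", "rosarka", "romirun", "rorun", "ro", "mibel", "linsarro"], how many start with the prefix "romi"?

1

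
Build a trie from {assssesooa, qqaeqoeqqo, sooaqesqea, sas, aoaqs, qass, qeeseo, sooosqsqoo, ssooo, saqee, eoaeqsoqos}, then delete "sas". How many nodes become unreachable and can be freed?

1

After clearing the end-marker at "sas", prune upward until reaching a node still needed by another word.
The suffix "s" (1 node) is used only by "sas"; the node for "sa" still has the child "q", so pruning stops there.
Nodes removed: 1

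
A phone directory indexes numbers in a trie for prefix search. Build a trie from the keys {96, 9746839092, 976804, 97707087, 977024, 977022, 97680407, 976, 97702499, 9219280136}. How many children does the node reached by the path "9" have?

Follow the path "9" to its node, then look at its outgoing edges.
Distinct next characters after "9": 2, 6, 7.
That node has 3 child edges.

3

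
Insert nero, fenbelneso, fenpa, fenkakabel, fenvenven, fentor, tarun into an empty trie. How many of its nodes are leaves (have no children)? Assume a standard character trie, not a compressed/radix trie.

Leaves are exactly the stored words that no other stored word extends.
Those words: "fenbelneso", "fenkakabel", "fenpa", "fentor", "fenvenven", "nero", "tarun"
Leaf count: 7

7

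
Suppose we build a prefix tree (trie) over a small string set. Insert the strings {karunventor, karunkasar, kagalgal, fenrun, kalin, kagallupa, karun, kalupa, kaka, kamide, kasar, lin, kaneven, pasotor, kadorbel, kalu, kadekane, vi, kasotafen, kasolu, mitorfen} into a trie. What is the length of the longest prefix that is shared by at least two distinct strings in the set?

Look for the deepest trie node that still has at least two words in its subtree.
"kagalgal" and "kagallupa" agree on "kagal" (5 characters) before diverging; nothing deeper is shared.
Longest shared-prefix length: 5

5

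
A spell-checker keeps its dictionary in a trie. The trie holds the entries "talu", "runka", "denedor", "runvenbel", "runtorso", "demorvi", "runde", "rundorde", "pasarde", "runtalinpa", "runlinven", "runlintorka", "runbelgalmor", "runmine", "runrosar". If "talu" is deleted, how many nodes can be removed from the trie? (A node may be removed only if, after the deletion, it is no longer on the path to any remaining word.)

A node on "talu"'s path can go only if nothing else ends at it or branches off below it.
No other word shares any prefix with "talu", so all 4 of its nodes go.
Nodes removed: 4

4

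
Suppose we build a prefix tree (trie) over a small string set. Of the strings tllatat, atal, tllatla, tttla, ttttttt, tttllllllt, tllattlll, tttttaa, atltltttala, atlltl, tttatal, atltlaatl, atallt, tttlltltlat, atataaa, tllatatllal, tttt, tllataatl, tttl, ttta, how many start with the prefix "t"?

Traverse to the node for "t", then collect every word in that subtree.
Matches: "tllataatl", "tllatat", "tllatatllal", "tllatla", "tllattlll", "ttta", "tttatal", "tttl", "tttla", "tttllllllt", "tttlltltlat", "tttt", "tttttaa", "ttttttt"
Count: 14

14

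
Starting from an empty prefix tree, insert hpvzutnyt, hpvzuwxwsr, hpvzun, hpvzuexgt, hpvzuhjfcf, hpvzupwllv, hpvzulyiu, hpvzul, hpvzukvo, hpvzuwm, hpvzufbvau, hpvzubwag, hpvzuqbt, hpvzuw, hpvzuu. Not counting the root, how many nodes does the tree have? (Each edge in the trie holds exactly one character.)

50

For each word, the new-node count is its length minus the longest prefix already in the trie:
  "hpvzutnyt" → 9 new (h, p, v, z, u, t, n, y, t)
  "hpvzuwxwsr" → prefix "hpvzu" already present; 5 new (w, x, w, s, r)
  "hpvzun" → prefix "hpvzu" already present; 1 new (n)
  "hpvzuexgt" → prefix "hpvzu" already present; 4 new (e, x, g, t)
  "hpvzuhjfcf" → prefix "hpvzu" already present; 5 new (h, j, f, c, f)
  "hpvzupwllv" → prefix "hpvzu" already present; 5 new (p, w, l, l, v)
  "hpvzulyiu" → prefix "hpvzu" already present; 4 new (l, y, i, u)
  "hpvzul" → prefix "hpvzul" already present; 0 new (none)
  "hpvzukvo" → prefix "hpvzu" already present; 3 new (k, v, o)
  "hpvzuwm" → prefix "hpvzuw" already present; 1 new (m)
  "hpvzufbvau" → prefix "hpvzu" already present; 5 new (f, b, v, a, u)
  "hpvzubwag" → prefix "hpvzu" already present; 4 new (b, w, a, g)
  "hpvzuqbt" → prefix "hpvzu" already present; 3 new (q, b, t)
  "hpvzuw" → prefix "hpvzuw" already present; 0 new (none)
  "hpvzuu" → prefix "hpvzu" already present; 1 new (u)
Total nodes = 9 + 5 + 1 + 4 + 5 + 5 + 4 + 0 + 3 + 1 + 5 + 4 + 3 + 0 + 1 = 50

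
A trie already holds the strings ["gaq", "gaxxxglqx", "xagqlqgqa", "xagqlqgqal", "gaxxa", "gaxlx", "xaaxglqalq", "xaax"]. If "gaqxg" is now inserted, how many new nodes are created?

Walking "gaqxg" from the root, the first 3 characters ("gaq") follow existing edges; "x" is the first miss.
New nodes needed: |"gaqxg"| − 3 = 5 − 3 = 2.

2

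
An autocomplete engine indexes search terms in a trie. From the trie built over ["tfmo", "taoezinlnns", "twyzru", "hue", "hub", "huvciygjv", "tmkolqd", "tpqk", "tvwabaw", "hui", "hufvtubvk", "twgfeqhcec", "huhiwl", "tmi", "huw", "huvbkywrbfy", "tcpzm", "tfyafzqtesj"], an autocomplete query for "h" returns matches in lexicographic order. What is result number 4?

huhiwl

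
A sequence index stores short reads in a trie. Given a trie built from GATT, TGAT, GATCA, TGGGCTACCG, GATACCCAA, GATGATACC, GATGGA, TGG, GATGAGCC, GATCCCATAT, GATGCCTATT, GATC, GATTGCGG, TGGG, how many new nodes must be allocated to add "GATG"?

"GATG" is already a full path in the trie; only an end-marker is added.
No new nodes are needed: 0.

0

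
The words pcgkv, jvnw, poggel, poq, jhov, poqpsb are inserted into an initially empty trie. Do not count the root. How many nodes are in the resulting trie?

21

For each word, the new-node count is its length minus the longest prefix already in the trie:
  "pcgkv" → 5 new (p, c, g, k, v)
  "jvnw" → 4 new (j, v, n, w)
  "poggel" → prefix "p" already present; 5 new (o, g, g, e, l)
  "poq" → prefix "po" already present; 1 new (q)
  "jhov" → prefix "j" already present; 3 new (h, o, v)
  "poqpsb" → prefix "poq" already present; 3 new (p, s, b)
Total nodes = 5 + 4 + 5 + 1 + 3 + 3 = 21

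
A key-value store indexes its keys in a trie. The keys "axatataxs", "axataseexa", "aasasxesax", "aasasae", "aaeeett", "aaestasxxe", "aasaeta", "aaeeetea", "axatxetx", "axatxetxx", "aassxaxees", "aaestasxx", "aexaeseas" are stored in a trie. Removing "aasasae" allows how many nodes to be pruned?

2

After clearing the end-marker at "aasasae", prune upward until reaching a node still needed by another word.
The suffix "ae" (2 nodes) is used only by "aasasae"; the node for "aasas" still has the child "x", so pruning stops there.
Nodes removed: 2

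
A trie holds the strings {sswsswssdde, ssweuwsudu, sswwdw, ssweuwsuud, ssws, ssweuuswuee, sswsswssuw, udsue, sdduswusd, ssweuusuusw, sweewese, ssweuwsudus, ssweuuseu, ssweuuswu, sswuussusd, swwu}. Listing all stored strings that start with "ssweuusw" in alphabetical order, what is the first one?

Words with prefix "ssweuusw", in lexicographic order: "ssweuuswu", "ssweuuswuee"
The 1st is ssweuuswu.

ssweuuswu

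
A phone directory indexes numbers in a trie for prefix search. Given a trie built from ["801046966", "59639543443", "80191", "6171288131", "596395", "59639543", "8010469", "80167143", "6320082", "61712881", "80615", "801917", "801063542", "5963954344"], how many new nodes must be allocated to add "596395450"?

"5963954" is already a path in the trie; the remaining "50" must be added.
New nodes needed: |"596395450"| − 7 = 9 − 7 = 2.

2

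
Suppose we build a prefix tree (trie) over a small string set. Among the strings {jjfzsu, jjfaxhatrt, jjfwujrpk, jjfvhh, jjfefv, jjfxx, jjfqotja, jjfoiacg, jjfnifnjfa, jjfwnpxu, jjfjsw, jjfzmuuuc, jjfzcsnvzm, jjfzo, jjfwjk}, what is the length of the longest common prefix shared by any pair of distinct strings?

The deepest shared node is where two words last agree before diverging.
e.g. "jjfwjk" and "jjfwnpxu" share the prefix "jjfw" of length 4; no pair shares a longer one.
Longest shared-prefix length: 4

4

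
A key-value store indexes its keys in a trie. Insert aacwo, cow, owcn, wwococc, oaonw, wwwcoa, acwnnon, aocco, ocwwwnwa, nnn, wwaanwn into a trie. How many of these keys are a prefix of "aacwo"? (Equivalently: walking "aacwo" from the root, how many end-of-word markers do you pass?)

1

Walk "aacwo" from the root; an end-of-word marker is hit whenever a stored word is a prefix of "aacwo".
Prefixes of the query that are stored words: "aacwo"
Count: 1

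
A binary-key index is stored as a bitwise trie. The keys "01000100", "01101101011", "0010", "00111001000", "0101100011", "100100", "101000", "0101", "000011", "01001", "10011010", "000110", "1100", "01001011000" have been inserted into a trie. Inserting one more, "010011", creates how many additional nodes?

The longest prefix of "010011" already in the trie is "01001" (length 5).
Each of the 1 remaining characters creates one node.

1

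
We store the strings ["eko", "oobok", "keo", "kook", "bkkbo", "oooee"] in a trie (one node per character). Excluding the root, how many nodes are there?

Insert word by word; a character creates a node only if that edge doesn't already exist:
  "eko" → 3 new (e, k, o)
  "oobok" → 5 new (o, o, b, o, k)
  "keo" → 3 new (k, e, o)
  "kook" → prefix "k" already present; 3 new (o, o, k)
  "bkkbo" → 5 new (b, k, k, b, o)
  "oooee" → prefix "oo" already present; 3 new (o, e, e)
Total nodes = 3 + 5 + 3 + 3 + 5 + 3 = 22

22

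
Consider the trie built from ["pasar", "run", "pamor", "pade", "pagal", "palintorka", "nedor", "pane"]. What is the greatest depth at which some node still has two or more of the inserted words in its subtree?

2

Equivalently: take the maximum, over all pairs, of their longest common prefix length.
e.g. "pade" and "pagal" share the prefix "pa" of length 2; no pair shares a longer one.
Longest shared-prefix length: 2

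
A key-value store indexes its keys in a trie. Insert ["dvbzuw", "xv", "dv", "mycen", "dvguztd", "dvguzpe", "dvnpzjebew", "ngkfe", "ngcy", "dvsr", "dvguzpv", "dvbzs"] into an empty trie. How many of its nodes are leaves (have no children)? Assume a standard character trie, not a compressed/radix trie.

A leaf is a node with no children — equivalently, the end of a word that is not a proper prefix of any other stored word.
Those words: "dvbzs", "dvbzuw", "dvguzpe", "dvguzpv", "dvguztd", "dvnpzjebew", "dvsr", "mycen", "ngcy", "ngkfe", "xv"
Leaf count: 11

11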